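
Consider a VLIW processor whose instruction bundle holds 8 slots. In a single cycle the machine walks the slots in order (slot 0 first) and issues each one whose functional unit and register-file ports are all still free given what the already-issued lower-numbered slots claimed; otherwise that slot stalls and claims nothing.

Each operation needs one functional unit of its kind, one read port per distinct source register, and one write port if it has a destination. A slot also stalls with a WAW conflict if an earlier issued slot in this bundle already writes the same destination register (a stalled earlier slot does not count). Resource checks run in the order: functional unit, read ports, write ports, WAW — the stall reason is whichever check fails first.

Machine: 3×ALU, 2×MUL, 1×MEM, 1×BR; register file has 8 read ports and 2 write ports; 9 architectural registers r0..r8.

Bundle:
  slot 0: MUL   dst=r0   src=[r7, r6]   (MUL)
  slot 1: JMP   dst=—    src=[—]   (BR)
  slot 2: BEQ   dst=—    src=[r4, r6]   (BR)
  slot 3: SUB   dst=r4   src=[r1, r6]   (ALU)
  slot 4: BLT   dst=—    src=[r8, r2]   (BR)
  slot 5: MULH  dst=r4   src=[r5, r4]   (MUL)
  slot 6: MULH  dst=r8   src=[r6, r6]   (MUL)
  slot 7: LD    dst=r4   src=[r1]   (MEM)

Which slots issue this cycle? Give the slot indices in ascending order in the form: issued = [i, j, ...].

(0) want 1×MUL +2rd +1wr — yes → AL3|MU1|ME1|BR1|rd6|wr1
(1) want 1×BR +0rd +0wr — yes → AL3|MU1|ME1|BR0|rd6|wr1
(2) want 1×BR +2rd +0wr — FU → AL3|MU1|ME1|BR0|rd6|wr1
(3) want 1×ALU +2rd +1wr — yes → AL2|MU1|ME1|BR0|rd4|wr0
(4) want 1×BR +2rd +0wr — FU → AL2|MU1|ME1|BR0|rd4|wr0
(5) want 1×MUL +2rd +1wr — WR_PORT → AL2|MU1|ME1|BR0|rd4|wr0
(6) want 1×MUL +1rd +1wr — WR_PORT → AL2|MU1|ME1|BR0|rd4|wr0
(7) want 1×MEM +1rd +1wr — WR_PORT → AL2|MU1|ME1|BR0|rd4|wr0

issued = [0, 1, 3]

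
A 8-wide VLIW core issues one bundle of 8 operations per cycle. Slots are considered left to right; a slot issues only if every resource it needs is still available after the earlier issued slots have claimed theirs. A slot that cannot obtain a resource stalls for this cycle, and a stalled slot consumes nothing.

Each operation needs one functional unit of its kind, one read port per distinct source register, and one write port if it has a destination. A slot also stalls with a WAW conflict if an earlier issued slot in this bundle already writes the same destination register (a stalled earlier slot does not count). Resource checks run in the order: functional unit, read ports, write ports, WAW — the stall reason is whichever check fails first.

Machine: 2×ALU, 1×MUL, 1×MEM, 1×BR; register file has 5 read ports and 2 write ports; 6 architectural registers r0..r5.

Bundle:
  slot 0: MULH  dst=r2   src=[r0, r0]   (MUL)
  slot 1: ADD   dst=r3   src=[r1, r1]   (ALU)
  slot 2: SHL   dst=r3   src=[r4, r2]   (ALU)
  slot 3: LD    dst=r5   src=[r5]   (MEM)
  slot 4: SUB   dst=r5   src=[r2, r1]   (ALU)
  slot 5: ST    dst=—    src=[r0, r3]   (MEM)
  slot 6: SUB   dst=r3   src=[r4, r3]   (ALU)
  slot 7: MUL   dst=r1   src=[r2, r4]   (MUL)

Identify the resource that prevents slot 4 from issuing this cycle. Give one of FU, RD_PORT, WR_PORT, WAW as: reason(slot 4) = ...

reason(slot 4) = WR_PORT

#0 MUL src=r0,r0 dispatched  <A:2 Mu:0 Ld:1 B:1 rd:4 wr:1>
#1 ALU src=r1,r1 dispatched  <A:1 Mu:0 Ld:1 B:1 rd:3 wr:0>
#2 ALU src=r4,r2 held:WR_PORT  <A:1 Mu:0 Ld:1 B:1 rd:3 wr:0>
#3 MEM src=r5 held:WR_PORT  <A:1 Mu:0 Ld:1 B:1 rd:3 wr:0>
#4 ALU src=r2,r1 held:WR_PORT  <A:1 Mu:0 Ld:1 B:1 rd:3 wr:0>
#5 MEM src=r0,r3 dispatched  <A:1 Mu:0 Ld:0 B:1 rd:1 wr:0>
#6 ALU src=r4,r3 held:RD_PORT  <A:1 Mu:0 Ld:0 B:1 rd:1 wr:0>
#7 MUL src=r2,r4 held:FU  <A:1 Mu:0 Ld:0 B:1 rd:1 wr:0>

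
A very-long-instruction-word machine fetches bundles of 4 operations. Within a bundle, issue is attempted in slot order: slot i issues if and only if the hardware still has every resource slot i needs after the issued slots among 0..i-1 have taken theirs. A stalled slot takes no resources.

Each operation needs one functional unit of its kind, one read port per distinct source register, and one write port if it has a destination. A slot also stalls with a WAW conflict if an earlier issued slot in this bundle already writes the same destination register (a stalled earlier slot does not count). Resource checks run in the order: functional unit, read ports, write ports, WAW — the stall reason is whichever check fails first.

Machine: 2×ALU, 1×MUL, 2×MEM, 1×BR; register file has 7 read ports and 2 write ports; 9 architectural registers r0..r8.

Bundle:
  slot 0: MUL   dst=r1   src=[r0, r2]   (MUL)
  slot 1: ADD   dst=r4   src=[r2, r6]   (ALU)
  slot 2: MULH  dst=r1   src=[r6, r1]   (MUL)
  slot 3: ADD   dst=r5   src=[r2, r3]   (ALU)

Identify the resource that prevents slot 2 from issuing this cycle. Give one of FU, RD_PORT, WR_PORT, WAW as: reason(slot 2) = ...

#0 MUL src=r0,r2 dispatched  <A:2 Mu:0 Ld:2 B:1 rd:5 wr:1>
#1 ALU src=r2,r6 dispatched  <A:1 Mu:0 Ld:2 B:1 rd:3 wr:0>
#2 MUL src=r6,r1 held:FU  <A:1 Mu:0 Ld:2 B:1 rd:3 wr:0>
#3 ALU src=r2,r3 held:WR_PORT  <A:1 Mu:0 Ld:2 B:1 rd:3 wr:0>

reason(slot 2) = FU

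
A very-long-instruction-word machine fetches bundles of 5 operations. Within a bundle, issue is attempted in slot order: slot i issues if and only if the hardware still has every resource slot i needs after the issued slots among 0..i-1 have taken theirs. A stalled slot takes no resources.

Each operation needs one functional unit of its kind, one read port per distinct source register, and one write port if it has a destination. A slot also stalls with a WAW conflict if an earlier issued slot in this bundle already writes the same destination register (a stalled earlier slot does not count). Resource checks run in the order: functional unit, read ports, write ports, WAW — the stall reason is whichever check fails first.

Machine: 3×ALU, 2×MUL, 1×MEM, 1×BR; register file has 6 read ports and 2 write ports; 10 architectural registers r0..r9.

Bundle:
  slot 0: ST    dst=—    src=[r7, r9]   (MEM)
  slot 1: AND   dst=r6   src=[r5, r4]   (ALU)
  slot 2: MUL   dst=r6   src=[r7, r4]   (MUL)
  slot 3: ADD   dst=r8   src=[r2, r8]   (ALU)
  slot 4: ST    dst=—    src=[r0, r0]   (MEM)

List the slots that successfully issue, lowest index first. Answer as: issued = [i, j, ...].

(0) want 1×MEM +2rd +0wr — yes → AL3|MU2|ME0|BR1|rd4|wr2
(1) want 1×ALU +2rd +1wr — yes → AL2|MU2|ME0|BR1|rd2|wr1
(2) want 1×MUL +2rd +1wr — WAW → AL2|MU2|ME0|BR1|rd2|wr1
(3) want 1×ALU +2rd +1wr — yes → AL1|MU2|ME0|BR1|rd0|wr0
(4) want 1×MEM +1rd +0wr — FU → AL1|MU2|ME0|BR1|rd0|wr0

issued = [0, 1, 3]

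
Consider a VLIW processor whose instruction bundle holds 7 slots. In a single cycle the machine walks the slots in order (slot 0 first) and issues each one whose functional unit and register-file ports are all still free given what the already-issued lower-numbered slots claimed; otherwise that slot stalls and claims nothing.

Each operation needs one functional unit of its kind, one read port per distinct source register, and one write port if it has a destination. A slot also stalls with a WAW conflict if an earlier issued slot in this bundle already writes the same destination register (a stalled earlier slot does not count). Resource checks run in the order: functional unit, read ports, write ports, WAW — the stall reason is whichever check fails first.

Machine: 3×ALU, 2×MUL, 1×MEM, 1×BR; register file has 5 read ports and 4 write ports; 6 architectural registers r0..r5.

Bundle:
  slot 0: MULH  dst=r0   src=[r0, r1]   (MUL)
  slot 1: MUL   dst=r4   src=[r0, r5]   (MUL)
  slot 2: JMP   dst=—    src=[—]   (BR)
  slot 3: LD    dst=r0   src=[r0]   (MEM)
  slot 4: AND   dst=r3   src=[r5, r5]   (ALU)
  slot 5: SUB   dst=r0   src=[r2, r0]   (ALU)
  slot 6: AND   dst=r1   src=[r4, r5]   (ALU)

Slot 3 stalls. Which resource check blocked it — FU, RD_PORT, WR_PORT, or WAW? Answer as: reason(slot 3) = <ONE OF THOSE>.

slot 0 (MUL): ISSUE — free A3,Mu1,Ld1,B1 rp3 wp3
slot 1 (MUL): ISSUE — free A3,Mu0,Ld1,B1 rp1 wp2
slot 2 (BR): ISSUE — free A3,Mu0,Ld1,B0 rp1 wp2
slot 3 (MEM): stall WAW — free A3,Mu0,Ld1,B0 rp1 wp2
slot 4 (ALU): ISSUE — free A2,Mu0,Ld1,B0 rp0 wp1
slot 5 (ALU): stall RD_PORT — free A2,Mu0,Ld1,B0 rp0 wp1
slot 6 (ALU): stall RD_PORT — free A2,Mu0,Ld1,B0 rp0 wp1

reason(slot 3) = WAW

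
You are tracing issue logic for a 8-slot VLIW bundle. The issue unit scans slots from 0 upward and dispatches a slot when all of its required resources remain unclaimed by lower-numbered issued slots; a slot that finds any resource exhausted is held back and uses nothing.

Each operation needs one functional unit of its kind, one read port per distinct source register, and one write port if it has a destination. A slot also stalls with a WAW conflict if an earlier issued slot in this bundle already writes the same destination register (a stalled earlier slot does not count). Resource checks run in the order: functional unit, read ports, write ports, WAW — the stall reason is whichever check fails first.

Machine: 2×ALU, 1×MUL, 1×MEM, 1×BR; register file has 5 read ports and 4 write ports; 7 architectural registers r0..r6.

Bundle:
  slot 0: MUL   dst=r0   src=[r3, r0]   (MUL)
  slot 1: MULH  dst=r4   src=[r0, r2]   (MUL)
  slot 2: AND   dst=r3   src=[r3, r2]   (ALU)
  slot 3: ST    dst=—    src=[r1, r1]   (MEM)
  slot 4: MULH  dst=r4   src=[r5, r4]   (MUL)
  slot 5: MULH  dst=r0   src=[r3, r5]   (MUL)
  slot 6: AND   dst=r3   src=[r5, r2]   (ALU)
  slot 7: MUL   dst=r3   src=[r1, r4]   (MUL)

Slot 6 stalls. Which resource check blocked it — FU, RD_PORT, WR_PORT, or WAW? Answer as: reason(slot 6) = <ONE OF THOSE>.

reason(slot 6) = RD_PORT

slot 0 (MUL): ISSUE — free A2,Mu0,Ld1,B1 rp3 wp3
slot 1 (MUL): stall FU — free A2,Mu0,Ld1,B1 rp3 wp3
slot 2 (ALU): ISSUE — free A1,Mu0,Ld1,B1 rp1 wp2
slot 3 (MEM): ISSUE — free A1,Mu0,Ld0,B1 rp0 wp2
slot 4 (MUL): stall FU — free A1,Mu0,Ld0,B1 rp0 wp2
slot 5 (MUL): stall FU — free A1,Mu0,Ld0,B1 rp0 wp2
slot 6 (ALU): stall RD_PORT — free A1,Mu0,Ld0,B1 rp0 wp2
slot 7 (MUL): stall FU — free A1,Mu0,Ld0,B1 rp0 wp2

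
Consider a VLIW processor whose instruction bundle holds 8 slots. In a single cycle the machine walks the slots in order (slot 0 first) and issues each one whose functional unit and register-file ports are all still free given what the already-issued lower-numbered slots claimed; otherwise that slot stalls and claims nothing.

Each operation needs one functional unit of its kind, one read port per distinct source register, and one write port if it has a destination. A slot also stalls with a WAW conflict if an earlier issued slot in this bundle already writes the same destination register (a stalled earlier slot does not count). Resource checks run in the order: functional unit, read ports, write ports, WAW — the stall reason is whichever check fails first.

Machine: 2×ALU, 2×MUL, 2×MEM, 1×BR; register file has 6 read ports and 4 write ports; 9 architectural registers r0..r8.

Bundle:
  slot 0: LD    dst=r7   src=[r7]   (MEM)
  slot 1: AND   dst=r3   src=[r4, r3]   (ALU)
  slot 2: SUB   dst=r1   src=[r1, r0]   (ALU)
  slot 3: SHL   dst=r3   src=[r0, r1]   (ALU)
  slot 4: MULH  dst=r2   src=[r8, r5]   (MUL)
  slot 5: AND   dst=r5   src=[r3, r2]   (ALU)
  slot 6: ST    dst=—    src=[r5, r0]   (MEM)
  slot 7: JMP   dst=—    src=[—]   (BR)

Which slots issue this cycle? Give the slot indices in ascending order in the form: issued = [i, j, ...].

  0. MEM→r7 ⇒ go  {2A/2Mu/1Ld/1B | 5r 3w}
  1. ALU→r3 ⇒ go  {1A/2Mu/1Ld/1B | 3r 2w}
  2. ALU→r1 ⇒ go  {0A/2Mu/1Ld/1B | 1r 1w}
  3. ALU→r3 ⇒ no(FU)  {0A/2Mu/1Ld/1B | 1r 1w}
  4. MUL→r2 ⇒ no(RD_PORT)  {0A/2Mu/1Ld/1B | 1r 1w}
  5. ALU→r5 ⇒ no(FU)  {0A/2Mu/1Ld/1B | 1r 1w}
  6. MEM ⇒ no(RD_PORT)  {0A/2Mu/1Ld/1B | 1r 1w}
  7. BR ⇒ go  {0A/2Mu/1Ld/0B | 1r 1w}

issued = [0, 1, 2, 7]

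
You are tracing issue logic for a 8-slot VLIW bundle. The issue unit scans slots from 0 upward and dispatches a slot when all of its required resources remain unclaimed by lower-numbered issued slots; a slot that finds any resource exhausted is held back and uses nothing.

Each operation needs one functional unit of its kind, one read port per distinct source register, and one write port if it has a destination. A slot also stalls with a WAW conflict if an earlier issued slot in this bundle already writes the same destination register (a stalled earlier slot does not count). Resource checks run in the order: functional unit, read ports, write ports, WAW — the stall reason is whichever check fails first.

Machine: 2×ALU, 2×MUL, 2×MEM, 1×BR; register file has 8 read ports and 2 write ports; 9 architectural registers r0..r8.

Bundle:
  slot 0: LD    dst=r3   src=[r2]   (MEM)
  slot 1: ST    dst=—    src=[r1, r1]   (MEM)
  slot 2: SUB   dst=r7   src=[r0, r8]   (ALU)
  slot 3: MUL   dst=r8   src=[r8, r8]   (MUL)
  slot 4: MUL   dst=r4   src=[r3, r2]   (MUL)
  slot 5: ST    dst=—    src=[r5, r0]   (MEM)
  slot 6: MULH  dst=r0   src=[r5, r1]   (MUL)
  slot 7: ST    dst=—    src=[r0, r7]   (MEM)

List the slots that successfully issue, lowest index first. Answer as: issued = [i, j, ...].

slot 0 (MEM): ISSUE — free A2,Mu2,Ld1,B1 rp7 wp1
slot 1 (MEM): ISSUE — free A2,Mu2,Ld0,B1 rp6 wp1
slot 2 (ALU): ISSUE — free A1,Mu2,Ld0,B1 rp4 wp0
slot 3 (MUL): stall WR_PORT — free A1,Mu2,Ld0,B1 rp4 wp0
slot 4 (MUL): stall WR_PORT — free A1,Mu2,Ld0,B1 rp4 wp0
slot 5 (MEM): stall FU — free A1,Mu2,Ld0,B1 rp4 wp0
slot 6 (MUL): stall WR_PORT — free A1,Mu2,Ld0,B1 rp4 wp0
slot 7 (MEM): stall FU — free A1,Mu2,Ld0,B1 rp4 wp0

issued = [0, 1, 2]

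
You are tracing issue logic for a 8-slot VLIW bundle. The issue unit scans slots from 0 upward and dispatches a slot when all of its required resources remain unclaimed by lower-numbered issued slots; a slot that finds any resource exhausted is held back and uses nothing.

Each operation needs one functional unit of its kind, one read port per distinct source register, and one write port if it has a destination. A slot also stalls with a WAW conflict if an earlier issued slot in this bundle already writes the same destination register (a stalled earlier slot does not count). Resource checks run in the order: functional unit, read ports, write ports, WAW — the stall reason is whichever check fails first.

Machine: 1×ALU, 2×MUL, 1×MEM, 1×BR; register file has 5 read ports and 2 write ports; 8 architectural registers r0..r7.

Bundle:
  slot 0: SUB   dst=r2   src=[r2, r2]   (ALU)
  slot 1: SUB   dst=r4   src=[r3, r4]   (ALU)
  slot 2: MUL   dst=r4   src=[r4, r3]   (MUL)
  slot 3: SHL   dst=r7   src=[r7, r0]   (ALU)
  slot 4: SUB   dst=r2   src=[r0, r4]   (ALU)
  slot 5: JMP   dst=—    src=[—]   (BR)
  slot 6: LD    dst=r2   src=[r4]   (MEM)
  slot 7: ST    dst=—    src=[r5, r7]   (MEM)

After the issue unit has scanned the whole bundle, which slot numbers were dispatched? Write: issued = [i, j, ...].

(0) want 1×ALU +1rd +1wr — yes → AL0|MU2|ME1|BR1|rd4|wr1
(1) want 1×ALU +2rd +1wr — FU → AL0|MU2|ME1|BR1|rd4|wr1
(2) want 1×MUL +2rd +1wr — yes → AL0|MU1|ME1|BR1|rd2|wr0
(3) want 1×ALU +2rd +1wr — FU → AL0|MU1|ME1|BR1|rd2|wr0
(4) want 1×ALU +2rd +1wr — FU → AL0|MU1|ME1|BR1|rd2|wr0
(5) want 1×BR +0rd +0wr — yes → AL0|MU1|ME1|BR0|rd2|wr0
(6) want 1×MEM +1rd +1wr — WR_PORT → AL0|MU1|ME1|BR0|rd2|wr0
(7) want 1×MEM +2rd +0wr — yes → AL0|MU1|ME0|BR0|rd0|wr0

issued = [0, 2, 5, 7]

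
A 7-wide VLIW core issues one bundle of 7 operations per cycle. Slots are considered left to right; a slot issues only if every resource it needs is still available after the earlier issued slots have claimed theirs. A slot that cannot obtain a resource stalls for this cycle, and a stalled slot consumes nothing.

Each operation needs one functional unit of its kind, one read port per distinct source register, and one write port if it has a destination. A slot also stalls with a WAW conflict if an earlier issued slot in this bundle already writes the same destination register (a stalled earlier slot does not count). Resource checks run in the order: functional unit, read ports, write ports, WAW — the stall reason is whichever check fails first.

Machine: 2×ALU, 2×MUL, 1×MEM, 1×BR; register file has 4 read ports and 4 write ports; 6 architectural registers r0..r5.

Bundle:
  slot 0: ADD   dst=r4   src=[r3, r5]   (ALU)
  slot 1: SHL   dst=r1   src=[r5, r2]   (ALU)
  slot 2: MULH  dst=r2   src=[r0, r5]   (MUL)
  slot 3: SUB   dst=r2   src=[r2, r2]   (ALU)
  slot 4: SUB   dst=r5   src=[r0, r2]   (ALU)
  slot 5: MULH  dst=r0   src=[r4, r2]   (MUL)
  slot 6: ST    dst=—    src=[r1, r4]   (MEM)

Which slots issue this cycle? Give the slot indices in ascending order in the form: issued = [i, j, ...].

slot 0 (ALU): ISSUE — free A1,Mu2,Ld1,B1 rp2 wp3
slot 1 (ALU): ISSUE — free A0,Mu2,Ld1,B1 rp0 wp2
slot 2 (MUL): stall RD_PORT — free A0,Mu2,Ld1,B1 rp0 wp2
slot 3 (ALU): stall FU — free A0,Mu2,Ld1,B1 rp0 wp2
slot 4 (ALU): stall FU — free A0,Mu2,Ld1,B1 rp0 wp2
slot 5 (MUL): stall RD_PORT — free A0,Mu2,Ld1,B1 rp0 wp2
slot 6 (MEM): stall RD_PORT — free A0,Mu2,Ld1,B1 rp0 wp2

issued = [0, 1]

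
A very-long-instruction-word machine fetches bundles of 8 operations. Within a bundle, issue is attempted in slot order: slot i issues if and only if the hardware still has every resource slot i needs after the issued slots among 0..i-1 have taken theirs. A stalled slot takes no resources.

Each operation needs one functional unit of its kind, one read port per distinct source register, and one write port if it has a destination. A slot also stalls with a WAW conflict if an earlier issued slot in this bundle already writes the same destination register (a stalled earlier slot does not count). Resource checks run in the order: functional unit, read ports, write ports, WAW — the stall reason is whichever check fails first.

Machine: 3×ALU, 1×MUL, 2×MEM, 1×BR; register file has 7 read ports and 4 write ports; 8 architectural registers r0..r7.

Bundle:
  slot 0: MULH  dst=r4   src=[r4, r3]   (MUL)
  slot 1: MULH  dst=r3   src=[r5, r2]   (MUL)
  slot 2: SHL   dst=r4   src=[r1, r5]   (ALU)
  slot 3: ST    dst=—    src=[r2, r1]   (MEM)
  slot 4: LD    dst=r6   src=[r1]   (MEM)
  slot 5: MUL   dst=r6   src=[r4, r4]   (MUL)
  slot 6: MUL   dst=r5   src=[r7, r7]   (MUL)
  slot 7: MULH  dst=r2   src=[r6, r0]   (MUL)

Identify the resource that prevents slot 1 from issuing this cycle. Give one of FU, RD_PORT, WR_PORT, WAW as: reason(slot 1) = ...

[0] MUL needs rd=2 wr=1: ok; after: ALU=3 MUL=0 MEM=2 BR=1, R=5, W=3
[1] MUL needs rd=2 wr=1: FU; after: ALU=3 MUL=0 MEM=2 BR=1, R=5, W=3
[2] ALU needs rd=2 wr=1: WAW; after: ALU=3 MUL=0 MEM=2 BR=1, R=5, W=3
[3] MEM needs rd=2 wr=0: ok; after: ALU=3 MUL=0 MEM=1 BR=1, R=3, W=3
[4] MEM needs rd=1 wr=1: ok; after: ALU=3 MUL=0 MEM=0 BR=1, R=2, W=2
[5] MUL needs rd=1 wr=1: FU; after: ALU=3 MUL=0 MEM=0 BR=1, R=2, W=2
[6] MUL needs rd=1 wr=1: FU; after: ALU=3 MUL=0 MEM=0 BR=1, R=2, W=2
[7] MUL needs rd=2 wr=1: FU; after: ALU=3 MUL=0 MEM=0 BR=1, R=2, W=2

reason(slot 1) = FU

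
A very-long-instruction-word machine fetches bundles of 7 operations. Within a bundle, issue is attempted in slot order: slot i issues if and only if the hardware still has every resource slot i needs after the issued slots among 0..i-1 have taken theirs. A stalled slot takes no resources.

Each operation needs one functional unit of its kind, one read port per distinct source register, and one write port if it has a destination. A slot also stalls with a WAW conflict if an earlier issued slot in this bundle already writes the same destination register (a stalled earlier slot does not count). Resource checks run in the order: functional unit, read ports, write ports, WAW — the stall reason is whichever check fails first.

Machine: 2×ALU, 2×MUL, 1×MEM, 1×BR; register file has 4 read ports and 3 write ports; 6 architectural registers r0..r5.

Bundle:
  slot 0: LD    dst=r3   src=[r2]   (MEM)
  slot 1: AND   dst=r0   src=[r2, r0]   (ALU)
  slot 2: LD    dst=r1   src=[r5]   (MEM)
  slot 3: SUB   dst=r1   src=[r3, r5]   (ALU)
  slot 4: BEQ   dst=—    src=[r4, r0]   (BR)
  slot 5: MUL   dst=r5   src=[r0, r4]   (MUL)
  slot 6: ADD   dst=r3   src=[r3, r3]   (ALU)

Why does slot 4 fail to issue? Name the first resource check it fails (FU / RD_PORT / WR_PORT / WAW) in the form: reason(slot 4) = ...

slot 0 (MEM): ISSUE — free A2,Mu2,Ld0,B1 rp3 wp2
slot 1 (ALU): ISSUE — free A1,Mu2,Ld0,B1 rp1 wp1
slot 2 (MEM): stall FU — free A1,Mu2,Ld0,B1 rp1 wp1
slot 3 (ALU): stall RD_PORT — free A1,Mu2,Ld0,B1 rp1 wp1
slot 4 (BR): stall RD_PORT — free A1,Mu2,Ld0,B1 rp1 wp1
slot 5 (MUL): stall RD_PORT — free A1,Mu2,Ld0,B1 rp1 wp1
slot 6 (ALU): stall WAW — free A1,Mu2,Ld0,B1 rp1 wp1

reason(slot 4) = RD_PORT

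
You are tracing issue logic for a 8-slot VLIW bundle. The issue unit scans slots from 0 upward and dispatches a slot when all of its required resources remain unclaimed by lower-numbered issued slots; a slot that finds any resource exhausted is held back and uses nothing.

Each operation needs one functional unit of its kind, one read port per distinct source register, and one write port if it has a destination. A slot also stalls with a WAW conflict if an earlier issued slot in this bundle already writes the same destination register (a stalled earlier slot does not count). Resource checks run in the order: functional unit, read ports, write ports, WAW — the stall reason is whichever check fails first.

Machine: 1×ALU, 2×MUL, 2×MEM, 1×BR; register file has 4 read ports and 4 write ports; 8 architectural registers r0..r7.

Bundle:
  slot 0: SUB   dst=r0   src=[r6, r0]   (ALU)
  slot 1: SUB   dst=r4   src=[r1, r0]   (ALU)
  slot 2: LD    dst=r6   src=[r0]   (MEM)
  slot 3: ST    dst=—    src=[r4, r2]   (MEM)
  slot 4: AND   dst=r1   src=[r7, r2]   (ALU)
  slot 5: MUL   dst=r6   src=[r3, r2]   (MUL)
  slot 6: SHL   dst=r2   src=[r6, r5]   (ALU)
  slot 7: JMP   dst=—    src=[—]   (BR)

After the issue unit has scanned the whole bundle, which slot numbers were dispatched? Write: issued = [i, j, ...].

issued = [0, 2, 7]

  0. ALU→r0 ⇒ go  {0A/2Mu/2Ld/1B | 2r 3w}
  1. ALU→r4 ⇒ no(FU)  {0A/2Mu/2Ld/1B | 2r 3w}
  2. MEM→r6 ⇒ go  {0A/2Mu/1Ld/1B | 1r 2w}
  3. MEM ⇒ no(RD_PORT)  {0A/2Mu/1Ld/1B | 1r 2w}
  4. ALU→r1 ⇒ no(FU)  {0A/2Mu/1Ld/1B | 1r 2w}
  5. MUL→r6 ⇒ no(RD_PORT)  {0A/2Mu/1Ld/1B | 1r 2w}
  6. ALU→r2 ⇒ no(FU)  {0A/2Mu/1Ld/1B | 1r 2w}
  7. BR ⇒ go  {0A/2Mu/1Ld/0B | 1r 2w}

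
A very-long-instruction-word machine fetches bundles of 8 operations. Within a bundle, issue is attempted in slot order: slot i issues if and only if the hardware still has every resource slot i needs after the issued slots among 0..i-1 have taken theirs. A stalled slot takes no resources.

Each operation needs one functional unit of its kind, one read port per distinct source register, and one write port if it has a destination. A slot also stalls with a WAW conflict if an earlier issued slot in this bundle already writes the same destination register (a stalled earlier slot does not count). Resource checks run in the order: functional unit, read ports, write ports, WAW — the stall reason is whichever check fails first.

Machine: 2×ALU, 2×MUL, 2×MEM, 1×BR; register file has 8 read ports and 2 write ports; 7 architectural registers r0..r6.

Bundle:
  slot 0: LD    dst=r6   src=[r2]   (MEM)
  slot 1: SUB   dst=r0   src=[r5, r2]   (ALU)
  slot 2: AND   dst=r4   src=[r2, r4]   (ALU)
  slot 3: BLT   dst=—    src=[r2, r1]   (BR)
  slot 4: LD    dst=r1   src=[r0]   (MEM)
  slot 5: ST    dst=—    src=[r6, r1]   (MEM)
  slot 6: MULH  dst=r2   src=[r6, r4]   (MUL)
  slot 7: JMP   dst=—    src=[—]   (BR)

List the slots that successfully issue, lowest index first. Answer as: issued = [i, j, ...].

issued = [0, 1, 3, 5]

slot 0 (MEM): ISSUE — free A2,Mu2,Ld1,B1 rp7 wp1
slot 1 (ALU): ISSUE — free A1,Mu2,Ld1,B1 rp5 wp0
slot 2 (ALU): stall WR_PORT — free A1,Mu2,Ld1,B1 rp5 wp0
slot 3 (BR): ISSUE — free A1,Mu2,Ld1,B0 rp3 wp0
slot 4 (MEM): stall WR_PORT — free A1,Mu2,Ld1,B0 rp3 wp0
slot 5 (MEM): ISSUE — free A1,Mu2,Ld0,B0 rp1 wp0
slot 6 (MUL): stall RD_PORT — free A1,Mu2,Ld0,B0 rp1 wp0
slot 7 (BR): stall FU — free A1,Mu2,Ld0,B0 rp1 wp0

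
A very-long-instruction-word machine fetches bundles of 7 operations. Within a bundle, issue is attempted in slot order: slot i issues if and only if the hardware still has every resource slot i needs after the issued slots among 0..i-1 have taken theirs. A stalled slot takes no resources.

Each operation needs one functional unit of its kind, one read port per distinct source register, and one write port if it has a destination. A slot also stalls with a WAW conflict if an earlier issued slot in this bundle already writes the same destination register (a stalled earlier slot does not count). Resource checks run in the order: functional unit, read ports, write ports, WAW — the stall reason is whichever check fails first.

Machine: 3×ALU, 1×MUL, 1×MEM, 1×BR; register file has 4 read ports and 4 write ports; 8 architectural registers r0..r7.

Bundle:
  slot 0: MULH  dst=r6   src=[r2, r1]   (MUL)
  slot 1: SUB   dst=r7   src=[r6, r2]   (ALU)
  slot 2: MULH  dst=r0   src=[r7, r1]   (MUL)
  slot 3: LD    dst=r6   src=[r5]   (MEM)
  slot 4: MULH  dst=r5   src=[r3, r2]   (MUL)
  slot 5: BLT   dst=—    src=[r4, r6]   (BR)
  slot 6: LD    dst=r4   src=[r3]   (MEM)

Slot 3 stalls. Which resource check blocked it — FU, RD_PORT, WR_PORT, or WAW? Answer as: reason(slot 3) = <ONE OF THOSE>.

reason(slot 3) = RD_PORT

  0. MUL→r6 ⇒ go  {3A/0Mu/1Ld/1B | 2r 3w}
  1. ALU→r7 ⇒ go  {2A/0Mu/1Ld/1B | 0r 2w}
  2. MUL→r0 ⇒ no(FU)  {2A/0Mu/1Ld/1B | 0r 2w}
  3. MEM→r6 ⇒ no(RD_PORT)  {2A/0Mu/1Ld/1B | 0r 2w}
  4. MUL→r5 ⇒ no(FU)  {2A/0Mu/1Ld/1B | 0r 2w}
  5. BR ⇒ no(RD_PORT)  {2A/0Mu/1Ld/1B | 0r 2w}
  6. MEM→r4 ⇒ no(RD_PORT)  {2A/0Mu/1Ld/1B | 0r 2w}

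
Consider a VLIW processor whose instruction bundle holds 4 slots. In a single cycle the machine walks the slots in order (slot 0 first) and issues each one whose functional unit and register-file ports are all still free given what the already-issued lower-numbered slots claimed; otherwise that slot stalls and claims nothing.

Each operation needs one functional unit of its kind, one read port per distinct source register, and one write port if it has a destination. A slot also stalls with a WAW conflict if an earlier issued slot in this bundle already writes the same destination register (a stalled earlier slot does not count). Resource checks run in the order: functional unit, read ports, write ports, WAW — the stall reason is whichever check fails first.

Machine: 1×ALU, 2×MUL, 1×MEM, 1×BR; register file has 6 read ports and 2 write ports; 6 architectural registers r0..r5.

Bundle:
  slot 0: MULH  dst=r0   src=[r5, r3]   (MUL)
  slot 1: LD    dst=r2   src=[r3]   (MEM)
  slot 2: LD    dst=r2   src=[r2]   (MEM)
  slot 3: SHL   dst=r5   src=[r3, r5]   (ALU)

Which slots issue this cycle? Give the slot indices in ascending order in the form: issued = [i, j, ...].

[0] MUL needs rd=2 wr=1: ok; after: ALU=1 MUL=1 MEM=1 BR=1, R=4, W=1
[1] MEM needs rd=1 wr=1: ok; after: ALU=1 MUL=1 MEM=0 BR=1, R=3, W=0
[2] MEM needs rd=1 wr=1: FU; after: ALU=1 MUL=1 MEM=0 BR=1, R=3, W=0
[3] ALU needs rd=2 wr=1: WR_PORT; after: ALU=1 MUL=1 MEM=0 BR=1, R=3, W=0

issued = [0, 1]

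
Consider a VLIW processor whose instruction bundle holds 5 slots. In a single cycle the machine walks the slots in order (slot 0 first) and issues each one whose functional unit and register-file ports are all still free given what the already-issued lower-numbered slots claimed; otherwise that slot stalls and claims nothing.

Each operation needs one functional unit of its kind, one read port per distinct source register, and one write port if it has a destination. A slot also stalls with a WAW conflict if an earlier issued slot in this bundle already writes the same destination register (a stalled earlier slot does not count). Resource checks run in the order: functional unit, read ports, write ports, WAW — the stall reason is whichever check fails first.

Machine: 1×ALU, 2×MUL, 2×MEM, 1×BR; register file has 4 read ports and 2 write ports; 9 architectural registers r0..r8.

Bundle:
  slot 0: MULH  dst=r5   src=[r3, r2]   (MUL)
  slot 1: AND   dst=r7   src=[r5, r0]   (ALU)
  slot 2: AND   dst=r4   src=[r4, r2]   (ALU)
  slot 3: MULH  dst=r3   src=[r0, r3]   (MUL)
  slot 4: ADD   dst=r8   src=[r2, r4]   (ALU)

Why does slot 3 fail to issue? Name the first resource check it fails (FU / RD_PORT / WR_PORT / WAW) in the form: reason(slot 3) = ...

#0 MUL src=r3,r2 dispatched  <A:1 Mu:1 Ld:2 B:1 rd:2 wr:1>
#1 ALU src=r5,r0 dispatched  <A:0 Mu:1 Ld:2 B:1 rd:0 wr:0>
#2 ALU src=r4,r2 held:FU  <A:0 Mu:1 Ld:2 B:1 rd:0 wr:0>
#3 MUL src=r0,r3 held:RD_PORT  <A:0 Mu:1 Ld:2 B:1 rd:0 wr:0>
#4 ALU src=r2,r4 held:FU  <A:0 Mu:1 Ld:2 B:1 rd:0 wr:0>

reason(slot 3) = RD_PORT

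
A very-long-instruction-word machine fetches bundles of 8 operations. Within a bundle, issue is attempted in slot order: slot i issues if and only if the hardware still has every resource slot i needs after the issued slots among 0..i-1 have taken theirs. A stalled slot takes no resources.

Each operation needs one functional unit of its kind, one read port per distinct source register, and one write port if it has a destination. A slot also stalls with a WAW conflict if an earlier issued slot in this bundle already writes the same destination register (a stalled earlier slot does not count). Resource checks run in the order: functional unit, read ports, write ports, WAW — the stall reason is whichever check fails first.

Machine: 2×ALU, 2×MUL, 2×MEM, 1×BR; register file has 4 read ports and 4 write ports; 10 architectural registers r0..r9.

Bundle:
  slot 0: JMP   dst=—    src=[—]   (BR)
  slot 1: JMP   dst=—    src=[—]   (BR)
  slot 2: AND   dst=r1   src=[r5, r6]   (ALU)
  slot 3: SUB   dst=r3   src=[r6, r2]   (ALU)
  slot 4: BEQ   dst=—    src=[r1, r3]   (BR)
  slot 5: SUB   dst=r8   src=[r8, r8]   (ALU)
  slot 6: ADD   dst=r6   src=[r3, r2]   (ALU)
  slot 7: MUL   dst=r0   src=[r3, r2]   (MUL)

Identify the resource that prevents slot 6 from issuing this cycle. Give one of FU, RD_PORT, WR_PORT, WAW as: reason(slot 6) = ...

#0 BR src=- dispatched  <A:2 Mu:2 Ld:2 B:0 rd:4 wr:4>
#1 BR src=- held:FU  <A:2 Mu:2 Ld:2 B:0 rd:4 wr:4>
#2 ALU src=r5,r6 dispatched  <A:1 Mu:2 Ld:2 B:0 rd:2 wr:3>
#3 ALU src=r6,r2 dispatched  <A:0 Mu:2 Ld:2 B:0 rd:0 wr:2>
#4 BR src=r1,r3 held:FU  <A:0 Mu:2 Ld:2 B:0 rd:0 wr:2>
#5 ALU src=r8,r8 held:FU  <A:0 Mu:2 Ld:2 B:0 rd:0 wr:2>
#6 ALU src=r3,r2 held:FU  <A:0 Mu:2 Ld:2 B:0 rd:0 wr:2>
#7 MUL src=r3,r2 held:RD_PORT  <A:0 Mu:2 Ld:2 B:0 rd:0 wr:2>

reason(slot 6) = FU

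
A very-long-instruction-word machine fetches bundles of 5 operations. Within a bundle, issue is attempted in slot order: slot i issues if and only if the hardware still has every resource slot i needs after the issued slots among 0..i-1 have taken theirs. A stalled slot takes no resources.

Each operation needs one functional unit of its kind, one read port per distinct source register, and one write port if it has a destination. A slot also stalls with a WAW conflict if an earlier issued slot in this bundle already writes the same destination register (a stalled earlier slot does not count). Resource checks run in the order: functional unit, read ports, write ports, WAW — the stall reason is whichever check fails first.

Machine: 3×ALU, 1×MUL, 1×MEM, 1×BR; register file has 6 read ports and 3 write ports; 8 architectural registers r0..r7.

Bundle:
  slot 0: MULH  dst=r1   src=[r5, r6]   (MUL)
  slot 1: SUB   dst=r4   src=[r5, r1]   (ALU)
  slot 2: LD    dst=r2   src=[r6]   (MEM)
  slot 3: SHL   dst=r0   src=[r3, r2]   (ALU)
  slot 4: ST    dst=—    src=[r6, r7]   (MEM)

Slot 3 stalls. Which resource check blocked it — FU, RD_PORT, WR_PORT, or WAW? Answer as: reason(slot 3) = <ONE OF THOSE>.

#0 MUL src=r5,r6 dispatched  <A:3 Mu:0 Ld:1 B:1 rd:4 wr:2>
#1 ALU src=r5,r1 dispatched  <A:2 Mu:0 Ld:1 B:1 rd:2 wr:1>
#2 MEM src=r6 dispatched  <A:2 Mu:0 Ld:0 B:1 rd:1 wr:0>
#3 ALU src=r3,r2 held:RD_PORT  <A:2 Mu:0 Ld:0 B:1 rd:1 wr:0>
#4 MEM src=r6,r7 held:FU  <A:2 Mu:0 Ld:0 B:1 rd:1 wr:0>

reason(slot 3) = RD_PORT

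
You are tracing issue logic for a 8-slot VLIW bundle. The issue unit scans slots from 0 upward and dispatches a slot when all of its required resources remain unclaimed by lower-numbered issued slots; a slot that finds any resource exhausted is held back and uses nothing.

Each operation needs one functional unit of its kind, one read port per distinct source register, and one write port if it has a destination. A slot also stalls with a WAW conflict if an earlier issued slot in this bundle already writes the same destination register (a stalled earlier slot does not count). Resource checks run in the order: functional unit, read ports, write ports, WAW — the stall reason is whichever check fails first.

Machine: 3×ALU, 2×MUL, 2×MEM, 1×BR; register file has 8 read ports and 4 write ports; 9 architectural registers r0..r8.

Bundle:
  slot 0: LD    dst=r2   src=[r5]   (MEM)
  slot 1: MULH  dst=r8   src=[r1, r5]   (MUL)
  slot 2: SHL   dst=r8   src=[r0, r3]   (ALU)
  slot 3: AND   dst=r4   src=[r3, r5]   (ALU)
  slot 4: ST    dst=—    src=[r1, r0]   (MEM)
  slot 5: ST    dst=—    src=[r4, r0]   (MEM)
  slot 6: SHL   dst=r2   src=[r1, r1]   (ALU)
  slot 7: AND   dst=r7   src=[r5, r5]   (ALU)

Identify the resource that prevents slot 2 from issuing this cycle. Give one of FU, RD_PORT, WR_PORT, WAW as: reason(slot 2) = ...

(0) want 1×MEM +1rd +1wr — yes → AL3|MU2|ME1|BR1|rd7|wr3
(1) want 1×MUL +2rd +1wr — yes → AL3|MU1|ME1|BR1|rd5|wr2
(2) want 1×ALU +2rd +1wr — WAW → AL3|MU1|ME1|BR1|rd5|wr2
(3) want 1×ALU +2rd +1wr — yes → AL2|MU1|ME1|BR1|rd3|wr1
(4) want 1×MEM +2rd +0wr — yes → AL2|MU1|ME0|BR1|rd1|wr1
(5) want 1×MEM +2rd +0wr — FU → AL2|MU1|ME0|BR1|rd1|wr1
(6) want 1×ALU +1rd +1wr — WAW → AL2|MU1|ME0|BR1|rd1|wr1
(7) want 1×ALU +1rd +1wr — yes → AL1|MU1|ME0|BR1|rd0|wr0

reason(slot 2) = WAW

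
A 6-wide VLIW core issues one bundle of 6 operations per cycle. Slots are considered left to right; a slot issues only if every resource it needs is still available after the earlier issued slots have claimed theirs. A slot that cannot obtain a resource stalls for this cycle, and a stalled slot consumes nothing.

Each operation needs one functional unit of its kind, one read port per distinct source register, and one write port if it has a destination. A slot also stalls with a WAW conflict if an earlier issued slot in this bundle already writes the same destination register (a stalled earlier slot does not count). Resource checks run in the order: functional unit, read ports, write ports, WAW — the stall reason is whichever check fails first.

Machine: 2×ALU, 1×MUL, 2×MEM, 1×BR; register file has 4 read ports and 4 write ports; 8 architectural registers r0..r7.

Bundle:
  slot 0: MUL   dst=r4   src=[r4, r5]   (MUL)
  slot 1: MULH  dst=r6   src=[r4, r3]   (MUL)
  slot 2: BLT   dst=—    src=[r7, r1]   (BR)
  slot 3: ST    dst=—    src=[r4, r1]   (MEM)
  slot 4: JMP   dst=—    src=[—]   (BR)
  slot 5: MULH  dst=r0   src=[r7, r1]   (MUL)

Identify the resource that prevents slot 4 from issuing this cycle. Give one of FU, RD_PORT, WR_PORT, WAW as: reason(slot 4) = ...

reason(slot 4) = FU

(0) want 1×MUL +2rd +1wr — yes → AL2|MU0|ME2|BR1|rd2|wr3
(1) want 1×MUL +2rd +1wr — FU → AL2|MU0|ME2|BR1|rd2|wr3
(2) want 1×BR +2rd +0wr — yes → AL2|MU0|ME2|BR0|rd0|wr3
(3) want 1×MEM +2rd +0wr — RD_PORT → AL2|MU0|ME2|BR0|rd0|wr3
(4) want 1×BR +0rd +0wr — FU → AL2|MU0|ME2|BR0|rd0|wr3
(5) want 1×MUL +2rd +1wr — FU → AL2|MU0|ME2|BR0|rd0|wr3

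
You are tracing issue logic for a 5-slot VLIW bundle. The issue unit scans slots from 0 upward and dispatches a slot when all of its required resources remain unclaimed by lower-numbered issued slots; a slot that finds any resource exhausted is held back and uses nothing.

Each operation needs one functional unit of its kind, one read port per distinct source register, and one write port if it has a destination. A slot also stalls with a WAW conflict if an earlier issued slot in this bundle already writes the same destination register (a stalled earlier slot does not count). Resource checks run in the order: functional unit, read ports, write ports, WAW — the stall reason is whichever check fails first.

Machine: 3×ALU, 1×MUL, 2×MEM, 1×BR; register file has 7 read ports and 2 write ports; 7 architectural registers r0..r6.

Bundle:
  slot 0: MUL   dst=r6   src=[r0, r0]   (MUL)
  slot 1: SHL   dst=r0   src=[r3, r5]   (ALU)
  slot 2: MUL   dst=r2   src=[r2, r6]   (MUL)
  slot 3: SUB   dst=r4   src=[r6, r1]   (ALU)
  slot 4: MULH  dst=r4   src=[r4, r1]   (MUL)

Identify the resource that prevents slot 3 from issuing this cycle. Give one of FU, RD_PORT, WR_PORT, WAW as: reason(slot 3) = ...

reason(slot 3) = WR_PORT

[0] MUL needs rd=1 wr=1: ok; after: ALU=3 MUL=0 MEM=2 BR=1, R=6, W=1
[1] ALU needs rd=2 wr=1: ok; after: ALU=2 MUL=0 MEM=2 BR=1, R=4, W=0
[2] MUL needs rd=2 wr=1: FU; after: ALU=2 MUL=0 MEM=2 BR=1, R=4, W=0
[3] ALU needs rd=2 wr=1: WR_PORT; after: ALU=2 MUL=0 MEM=2 BR=1, R=4, W=0
[4] MUL needs rd=2 wr=1: FU; after: ALU=2 MUL=0 MEM=2 BR=1, R=4, W=0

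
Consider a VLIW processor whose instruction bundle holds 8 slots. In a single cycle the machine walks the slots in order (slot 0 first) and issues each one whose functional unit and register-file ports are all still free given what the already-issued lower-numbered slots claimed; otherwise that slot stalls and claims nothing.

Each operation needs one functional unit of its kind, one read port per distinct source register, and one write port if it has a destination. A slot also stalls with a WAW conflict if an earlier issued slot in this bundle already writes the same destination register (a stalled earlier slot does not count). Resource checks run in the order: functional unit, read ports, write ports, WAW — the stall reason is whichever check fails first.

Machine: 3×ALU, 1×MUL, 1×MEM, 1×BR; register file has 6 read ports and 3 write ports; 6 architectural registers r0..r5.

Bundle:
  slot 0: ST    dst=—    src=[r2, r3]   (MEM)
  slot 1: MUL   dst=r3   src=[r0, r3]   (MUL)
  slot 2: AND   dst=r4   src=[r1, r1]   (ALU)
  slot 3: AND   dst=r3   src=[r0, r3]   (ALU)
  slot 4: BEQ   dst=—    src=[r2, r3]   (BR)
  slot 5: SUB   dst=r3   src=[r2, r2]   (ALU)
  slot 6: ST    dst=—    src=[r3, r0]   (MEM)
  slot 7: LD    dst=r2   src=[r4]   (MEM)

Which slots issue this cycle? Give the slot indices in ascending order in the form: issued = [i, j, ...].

  0. MEM ⇒ go  {3A/1Mu/0Ld/1B | 4r 3w}
  1. MUL→r3 ⇒ go  {3A/0Mu/0Ld/1B | 2r 2w}
  2. ALU→r4 ⇒ go  {2A/0Mu/0Ld/1B | 1r 1w}
  3. ALU→r3 ⇒ no(RD_PORT)  {2A/0Mu/0Ld/1B | 1r 1w}
  4. BR ⇒ no(RD_PORT)  {2A/0Mu/0Ld/1B | 1r 1w}
  5. ALU→r3 ⇒ no(WAW)  {2A/0Mu/0Ld/1B | 1r 1w}
  6. MEM ⇒ no(FU)  {2A/0Mu/0Ld/1B | 1r 1w}
  7. MEM→r2 ⇒ no(FU)  {2A/0Mu/0Ld/1B | 1r 1w}

issued = [0, 1, 2]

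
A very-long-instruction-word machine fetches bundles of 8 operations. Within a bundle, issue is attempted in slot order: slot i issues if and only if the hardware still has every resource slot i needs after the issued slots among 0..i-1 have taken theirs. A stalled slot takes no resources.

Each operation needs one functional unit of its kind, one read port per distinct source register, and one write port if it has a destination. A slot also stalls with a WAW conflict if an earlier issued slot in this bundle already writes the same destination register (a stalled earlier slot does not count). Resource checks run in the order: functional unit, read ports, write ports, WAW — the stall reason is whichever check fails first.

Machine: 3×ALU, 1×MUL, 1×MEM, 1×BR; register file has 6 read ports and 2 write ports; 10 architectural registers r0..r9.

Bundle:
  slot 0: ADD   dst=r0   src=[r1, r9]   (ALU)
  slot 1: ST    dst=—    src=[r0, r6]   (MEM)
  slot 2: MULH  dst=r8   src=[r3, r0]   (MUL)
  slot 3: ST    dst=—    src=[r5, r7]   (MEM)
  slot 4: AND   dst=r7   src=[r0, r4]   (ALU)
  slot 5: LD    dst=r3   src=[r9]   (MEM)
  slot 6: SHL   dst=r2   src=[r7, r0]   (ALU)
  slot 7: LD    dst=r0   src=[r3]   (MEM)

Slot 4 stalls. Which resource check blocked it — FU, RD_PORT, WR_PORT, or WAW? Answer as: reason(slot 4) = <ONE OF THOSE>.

  0. ALU→r0 ⇒ go  {2A/1Mu/1Ld/1B | 4r 1w}
  1. MEM ⇒ go  {2A/1Mu/0Ld/1B | 2r 1w}
  2. MUL→r8 ⇒ go  {2A/0Mu/0Ld/1B | 0r 0w}
  3. MEM ⇒ no(FU)  {2A/0Mu/0Ld/1B | 0r 0w}
  4. ALU→r7 ⇒ no(RD_PORT)  {2A/0Mu/0Ld/1B | 0r 0w}
  5. MEM→r3 ⇒ no(FU)  {2A/0Mu/0Ld/1B | 0r 0w}
  6. ALU→r2 ⇒ no(RD_PORT)  {2A/0Mu/0Ld/1B | 0r 0w}
  7. MEM→r0 ⇒ no(FU)  {2A/0Mu/0Ld/1B | 0r 0w}

reason(slot 4) = RD_PORT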